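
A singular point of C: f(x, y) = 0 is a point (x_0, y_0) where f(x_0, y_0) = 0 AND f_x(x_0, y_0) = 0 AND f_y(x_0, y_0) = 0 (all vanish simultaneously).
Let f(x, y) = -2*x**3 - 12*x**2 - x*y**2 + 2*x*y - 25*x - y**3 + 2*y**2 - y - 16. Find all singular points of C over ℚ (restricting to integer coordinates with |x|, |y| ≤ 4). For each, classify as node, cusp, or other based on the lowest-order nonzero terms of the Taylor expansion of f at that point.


Singular points: {(-2, 1)}; classification: cusp.

Compute partial derivatives:
  f_x = -6*x**2 - 24*x - y**2 + 2*y - 25.
  f_y = -2*x*y + 2*x - 3*y**2 + 4*y - 1.
Scan x_0 ∈ {−4, ..., 4}. For each x_0, f_y(x_0, y) is a polynomial in y; find its integer roots y ∈ {−4, ..., 4}, then test f_x and f at those candidates.
  x = -4: f_y(-4, y) = -3*y**2 + 12*y - 9; vanishes at y ∈ {1, 3}. (-4, 1): f_x = -24 ≠ 0; (-4, 3): f_x = -28 ≠ 0.
  x = -3: f_y(-3, y) = -3*y**2 + 10*y - 7; vanishes at y ∈ {1}. (-3, 1): f_x = -6 ≠ 0.
  x = -2: f_y(-2, y) = -3*y**2 + 8*y - 5; vanishes at y ∈ {1}. (-2, 1): f_x = 0, f = 0 — SINGULAR.
  x = -1: f_y(-1, y) = -3*y**2 + 6*y - 3; vanishes at y ∈ {1}. (-1, 1): f_x = -6 ≠ 0.
  x = 0: f_y(0, y) = -3*y**2 + 4*y - 1; vanishes at y ∈ {1}. (0, 1): f_x = -24 ≠ 0.
  x = 1: f_y(1, y) = -3*y**2 + 2*y + 1; vanishes at y ∈ {1}. (1, 1): f_x = -54 ≠ 0.
  x = 2: f_y(2, y) = 3 - 3*y**2; vanishes at y ∈ {-1, 1}. (2, -1): f_x = -100 ≠ 0; (2, 1): f_x = -96 ≠ 0.
  x = 3: f_y(3, y) = -3*y**2 - 2*y + 5; vanishes at y ∈ {1}. (3, 1): f_x = -150 ≠ 0.
  x = 4: f_y(4, y) = -3*y**2 - 4*y + 7; vanishes at y ∈ {1}. (4, 1): f_x = -216 ≠ 0.
Only singular point on the grid: (-2, 1).
Classify: substitute x = -2 + u, y = 1 + v and expand: f = -2*u**3 - u*v**2 - v**3 + v**2.
No constant or linear terms (consistent with a singular point). Quadratic part: v**2. Cubic part: -2*u**3 - u*v**2 - v**3.
The quadratic part v**2 is a perfect square, so there is a single (double) tangent line v = 0, i.e. y = 1. Restricting the cubic part to that line (v = 0) leaves -2*u**3 ≠ 0, so f is not divisible by v and the branch is v² ≈ 2*u**3 to lowest order — this is a cusp.
Classification: cusp.


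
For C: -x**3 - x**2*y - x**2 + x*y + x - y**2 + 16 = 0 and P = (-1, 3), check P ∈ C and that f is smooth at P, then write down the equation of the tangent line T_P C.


Tangent line at P: 9*x - 8*y + 33 = 0.

Step 1: f(-1, 3) = 0, so P lies on C.
Step 2: partial derivatives
  f_x(x, y) = -3*x**2 - 2*x*y - 2*x + y + 1, f_y(x, y) = -x**2 + x - 2*y.
  f_x(P) = 9, f_y(P) = -8 (gradient nonzero, so P is smooth).
Step 3: tangent line at P: 9·(x − -1) + -8·(y − 3) = 0.
Expanding: 9*x - 8*y + 33 = 0.


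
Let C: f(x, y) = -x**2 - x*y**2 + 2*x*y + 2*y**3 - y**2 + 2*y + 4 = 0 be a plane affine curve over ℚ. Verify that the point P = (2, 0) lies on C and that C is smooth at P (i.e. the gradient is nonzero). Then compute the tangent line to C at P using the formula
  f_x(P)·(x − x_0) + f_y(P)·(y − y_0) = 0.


Tangent line at P: -4*x + 6*y + 8 = 0.

Step 1: f(2, 0) = 0, so P lies on C.
Step 2: partial derivatives
  f_x(x, y) = -2*x - y**2 + 2*y, f_y(x, y) = -2*x*y + 2*x + 6*y**2 - 2*y + 2.
  f_x(P) = -4, f_y(P) = 6 (gradient nonzero, so P is smooth).
Step 3: tangent line at P: -4·(x − 2) + 6·(y − 0) = 0.
Expanding: -4*x + 6*y + 8 = 0.


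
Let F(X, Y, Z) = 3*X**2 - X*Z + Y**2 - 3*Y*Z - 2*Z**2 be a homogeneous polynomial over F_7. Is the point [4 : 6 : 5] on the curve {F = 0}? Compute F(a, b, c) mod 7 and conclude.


F(4,6,5) ≡ 1 (mod 7); P is NOT on the curve.

Evaluate F(4, 6, 5) term-by-term (mod 7).
  3*X**2 ↦ 3·16·1·1 = 48
  -X*Z ↦ -1·4·1·5 = -20
  Y**2 ↦ 1·1·36·1 = 36
  -3*Y*Z ↦ -3·1·6·5 = -90
  -2*Z**2 ↦ -2·1·1·25 = -50
Sum: F(4, 6, 5) = (48) + (-20) + (36) + (-90) + (-50) = -76.
Reducing mod 7: -76 ≡ 1 (mod 7).
Since F(a, b, c) ≡ 1 ≠ 0 (mod 7), P does NOT lie on the curve.


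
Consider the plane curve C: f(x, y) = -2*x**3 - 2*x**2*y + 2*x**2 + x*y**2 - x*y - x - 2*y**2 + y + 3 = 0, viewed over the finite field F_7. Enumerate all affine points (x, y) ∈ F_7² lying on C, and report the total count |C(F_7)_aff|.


Affine F_7-points: {(0, 5), (0, 6), (2, 0)}; count = 3.

For each of the 49 pairs (x, y) ∈ F_7², evaluate f(x, y) mod 7. Record the zeros.
  x = 0: [0↦3, 1↦2, 2↦4, 3↦2, 4↦3, 5↦0, 6↦0]  zeros at y ∈ {5, 6}
  x = 1: [0↦2, 1↦6, 2↦1, 3↦1, 4↦6, 5↦2, 6↦3]  zeros at y ∈ ∅
  x = 2: [0↦0, 1↦5, 2↦3, 3↦1, 4↦6, 5↦4, 6↦2]  zeros at y ∈ {0}
  x = 3: [0↦6, 1↦1, 2↦5, 3↦4, 4↦5, 5↦1, 6↦6]  zeros at y ∈ ∅
  x = 4: [0↦1, 1↦3, 2↦2, 3↦5, 4↦5, 5↦2, 6↦3]  zeros at y ∈ ∅
  x = 5: [0↦1, 1↦6, 2↦3, 3↦6, 4↦1, 5↦2, 6↦2]  zeros at y ∈ ∅
  x = 6: [0↦1, 1↦5, 2↦3, 3↦2, 4↦2, 5↦3, 6↦5]  zeros at y ∈ ∅
Collecting zeros: affine points = {(0, 5), (0, 6), (2, 0)}.
Total count |C(F_7)_aff| = 3.


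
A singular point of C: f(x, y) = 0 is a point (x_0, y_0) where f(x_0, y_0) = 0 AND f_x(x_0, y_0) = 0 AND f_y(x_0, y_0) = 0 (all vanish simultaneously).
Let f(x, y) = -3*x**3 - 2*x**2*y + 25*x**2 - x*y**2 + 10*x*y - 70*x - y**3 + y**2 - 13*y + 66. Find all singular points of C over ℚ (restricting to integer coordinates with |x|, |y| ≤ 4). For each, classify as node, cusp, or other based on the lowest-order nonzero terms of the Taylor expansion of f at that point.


Singular points: {(3, -1)}; classification: cusp.

Compute partial derivatives:
  f_x = -9*x**2 - 4*x*y + 50*x - y**2 + 10*y - 70.
  f_y = -2*x**2 - 2*x*y + 10*x - 3*y**2 + 2*y - 13.
Scan x_0 ∈ {−4, ..., 4}. For each x_0, f_y(x_0, y) is a polynomial in y; find its integer roots y ∈ {−4, ..., 4}, then test f_x and f at those candidates.
  x = -4: f_y(-4, y) = -3*y**2 + 10*y - 85; no integer root y with |y| ≤ 4.
  x = -3: f_y(-3, y) = -3*y**2 + 8*y - 61; no integer root y with |y| ≤ 4.
  x = -2: f_y(-2, y) = -3*y**2 + 6*y - 41; no integer root y with |y| ≤ 4.
  x = -1: f_y(-1, y) = -3*y**2 + 4*y - 25; no integer root y with |y| ≤ 4.
  x = 0: f_y(0, y) = -3*y**2 + 2*y - 13; no integer root y with |y| ≤ 4.
  x = 1: f_y(1, y) = -3*y**2 - 5; no integer root y with |y| ≤ 4.
  x = 2: f_y(2, y) = -3*y**2 - 2*y - 1; no integer root y with |y| ≤ 4.
  x = 3: f_y(3, y) = -3*y**2 - 4*y - 1; vanishes at y ∈ {-1}. (3, -1): f_x = 0, f = 0 — SINGULAR.
  x = 4: f_y(4, y) = -3*y**2 - 6*y - 5; no integer root y with |y| ≤ 4.
Only singular point on the grid: (3, -1).
Classify: substitute x = 3 + u, y = -1 + v and expand: f = -3*u**3 - 2*u**2*v - u*v**2 - v**3 + v**2.
No constant or linear terms (consistent with a singular point). Quadratic part: v**2. Cubic part: -3*u**3 - 2*u**2*v - u*v**2 - v**3.
The quadratic part v**2 is a perfect square, so there is a single (double) tangent line v = 0, i.e. y = -1. Restricting the cubic part to that line (v = 0) leaves -3*u**3 ≠ 0, so f is not divisible by v and the branch is v² ≈ 3*u**3 to lowest order — this is a cusp.
Classification: cusp.


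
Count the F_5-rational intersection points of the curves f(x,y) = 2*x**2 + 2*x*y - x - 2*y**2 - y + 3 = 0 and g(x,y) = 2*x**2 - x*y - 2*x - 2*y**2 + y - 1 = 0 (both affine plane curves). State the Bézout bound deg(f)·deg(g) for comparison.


Common zeros: {(2, 1)}; count = 1; Bézout bound = 4.

deg(f) = 2, deg(g) = 2, so Bézout bound = 4.
Scan x ∈ F_5. For each x, list the y ∈ F_5 with f(x, y) ≡ 0 and those with g(x, y) ≡ 0 (mod 5); the common zeros in that column are the intersection.
  x = 0: f ≡ 0 at y ∈ {1}; g ≡ 0 at y ∈ ∅; common: ∅.
  x = 1: f ≡ 0 at y ∈ ∅; g ≡ 0 at y ∈ ∅; common: ∅.
  x = 2: f ≡ 0 at y ∈ {1, 3}; g ≡ 0 at y ∈ {1}; common: {1}.
  x = 3: f ≡ 0 at y ∈ {2, 3}; g ≡ 0 at y ∈ ∅; common: ∅.
  x = 4: f ≡ 0 at y ∈ ∅; g ≡ 0 at y ∈ ∅; common: ∅.
Collecting: common zeros = {(2, 1)}, so the count is 1.
Comparison with the Bézout bound: 1 ≤ 4 = deg(f)·deg(g), as expected for curves with no common component (the affine F_5-count falls short of the bound because intersections may lie at infinity, over extension fields, or carry multiplicity).


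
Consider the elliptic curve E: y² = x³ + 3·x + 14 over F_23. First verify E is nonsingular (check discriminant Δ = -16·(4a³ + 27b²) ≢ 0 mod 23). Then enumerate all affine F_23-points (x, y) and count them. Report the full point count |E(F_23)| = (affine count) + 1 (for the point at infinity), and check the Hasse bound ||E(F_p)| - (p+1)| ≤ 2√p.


Affine points = {(1, 8), (1, 15), (3, 2), (3, 21), (5, 4), (5, 19), (6, 8), (6, 15), (10, 3), (10, 20), (16, 8), (16, 15), (18, 9), (18, 14), (20, 1), (20, 22), (21, 0)}; affine count = 17; |E(F_23)| = 18.

Discriminant check: Δ ∝ 4a³ + 27b² = 4·3³ + 27·14² = 4·27 + 27·196 ≡ 18 (mod 23). Nonzero ⇒ E is nonsingular.
For each x ∈ F_23, compute rhs = x³ + 3·x + 14 mod 23, then count y ∈ F_23 with y² ≡ rhs.
  x = 0: rhs = 14, matching y values: none (0 points).
  x = 1: rhs = 18, matching y values: 8, 15 (2 points).
  x = 2: rhs = 5, matching y values: none (0 points).
  x = 3: rhs = 4, matching y values: 2, 21 (2 points).
  x = 4: rhs = 21, matching y values: none (0 points).
  x = 5: rhs = 16, matching y values: 4, 19 (2 points).
  x = 6: rhs = 18, matching y values: 8, 15 (2 points).
  x = 7: rhs = 10, matching y values: none (0 points).
  x = 8: rhs = 21, matching y values: none (0 points).
  x = 9: rhs = 11, matching y values: none (0 points).
  x = 10: rhs = 9, matching y values: 3, 20 (2 points).
  x = 11: rhs = 21, matching y values: none (0 points).
  x = 12: rhs = 7, matching y values: none (0 points).
  x = 13: rhs = 19, matching y values: none (0 points).
  x = 14: rhs = 17, matching y values: none (0 points).
  x = 15: rhs = 7, matching y values: none (0 points).
  x = 16: rhs = 18, matching y values: 8, 15 (2 points).
  x = 17: rhs = 10, matching y values: none (0 points).
  x = 18: rhs = 12, matching y values: 9, 14 (2 points).
  x = 19: rhs = 7, matching y values: none (0 points).
  x = 20: rhs = 1, matching y values: 1, 22 (2 points).
  x = 21: rhs = 0, matching y values: 0 (1 points).
  x = 22: rhs = 10, matching y values: none (0 points).
Total affine count: 17.
Full point count |E(F_23)| = 17 + 1 = 18.
Hasse bound: |18 − (23+1)| = |-6| = 6 ≤ 2√23 ≈ 9.5917 ✓.


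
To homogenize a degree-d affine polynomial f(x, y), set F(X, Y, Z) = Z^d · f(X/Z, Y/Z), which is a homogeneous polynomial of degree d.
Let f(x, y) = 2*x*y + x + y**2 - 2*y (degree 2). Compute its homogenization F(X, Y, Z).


F(X, Y, Z) = 2*X*Y + X*Z + Y**2 - 2*Y*Z

deg(f) = 2.
Substitute x = X/Z, y = Y/Z into f, then multiply by Z^2.
  monomial 2·x^1·y^1 ↦ 2·X^1·Y^1·Z^0.
  monomial 1·x^1·y^0 ↦ 1·X^1·Y^0·Z^1.
  monomial 1·x^0·y^2 ↦ 1·X^0·Y^2·Z^0.
  monomial -2·x^0·y^1 ↦ -2·X^0·Y^1·Z^1.
Collecting: F(X, Y, Z) = 2*X*Y + X*Z + Y**2 - 2*Y*Z.


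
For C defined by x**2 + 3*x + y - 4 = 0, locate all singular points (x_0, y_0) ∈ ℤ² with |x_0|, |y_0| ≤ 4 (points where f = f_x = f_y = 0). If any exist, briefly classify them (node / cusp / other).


No singular points in the scanned grid; C is smooth there.

Compute partial derivatives:
  f_x = 2*x + 3.
  f_y = 1.
f_y = 1 is a nonzero constant, so f_y never vanishes: no point (x, y) can satisfy f = f_x = f_y = 0. In particular no (x, y) ∈ {−4, ..., 4}² is singular; the curve is smooth.


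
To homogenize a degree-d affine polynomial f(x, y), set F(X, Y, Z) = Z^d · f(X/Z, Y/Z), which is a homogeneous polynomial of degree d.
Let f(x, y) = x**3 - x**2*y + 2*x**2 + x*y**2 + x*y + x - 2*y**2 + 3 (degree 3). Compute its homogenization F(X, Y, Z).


F(X, Y, Z) = X**3 - X**2*Y + 2*X**2*Z + X*Y**2 + X*Y*Z + X*Z**2 - 2*Y**2*Z + 3*Z**3

deg(f) = 3.
Substitute x = X/Z, y = Y/Z into f, then multiply by Z^3.
  monomial 1·x^3·y^0 ↦ 1·X^3·Y^0·Z^0.
  monomial -1·x^2·y^1 ↦ -1·X^2·Y^1·Z^0.
  monomial 2·x^2·y^0 ↦ 2·X^2·Y^0·Z^1.
  monomial 1·x^1·y^2 ↦ 1·X^1·Y^2·Z^0.
  monomial 1·x^1·y^1 ↦ 1·X^1·Y^1·Z^1.
  monomial 1·x^1·y^0 ↦ 1·X^1·Y^0·Z^2.
  monomial -2·x^0·y^2 ↦ -2·X^0·Y^2·Z^1.
  monomial 3·x^0·y^0 ↦ 3·X^0·Y^0·Z^3.
Collecting: F(X, Y, Z) = X**3 - X**2*Y + 2*X**2*Z + X*Y**2 + X*Y*Z + X*Z**2 - 2*Y**2*Z + 3*Z**3.


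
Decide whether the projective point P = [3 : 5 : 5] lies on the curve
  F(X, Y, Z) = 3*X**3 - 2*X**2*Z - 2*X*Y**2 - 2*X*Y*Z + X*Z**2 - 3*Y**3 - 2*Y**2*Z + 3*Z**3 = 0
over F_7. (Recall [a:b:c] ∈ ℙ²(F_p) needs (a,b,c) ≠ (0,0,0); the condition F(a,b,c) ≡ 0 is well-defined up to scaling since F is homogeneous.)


F(3,5,5) ≡ 6 (mod 7); P is NOT on the curve.

Evaluate F(3, 5, 5) term-by-term (mod 7).
  3*X**3 ↦ 3·27·1·1 = 81
  -2*X**2*Z ↦ -2·9·1·5 = -90
  -2*X*Y**2 ↦ -2·3·25·1 = -150
  -2*X*Y*Z ↦ -2·3·5·5 = -150
  X*Z**2 ↦ 1·3·1·25 = 75
  -3*Y**3 ↦ -3·1·125·1 = -375
  -2*Y**2*Z ↦ -2·1·25·5 = -250
  3*Z**3 ↦ 3·1·1·125 = 375
Sum: F(3, 5, 5) = (81) + (-90) + (-150) + (-150) + (75) + (-375) + (-250) + (375) = -484.
Reducing mod 7: -484 ≡ 6 (mod 7).
Since F(a, b, c) ≡ 6 ≠ 0 (mod 7), P does NOT lie on the curve.


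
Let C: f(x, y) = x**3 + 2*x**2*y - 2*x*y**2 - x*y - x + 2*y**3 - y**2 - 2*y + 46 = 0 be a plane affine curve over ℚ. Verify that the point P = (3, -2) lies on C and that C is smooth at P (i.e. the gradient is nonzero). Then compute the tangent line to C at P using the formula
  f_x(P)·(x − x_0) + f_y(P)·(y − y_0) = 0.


Tangent line at P: -4*x + 65*y + 142 = 0.

Step 1: f(3, -2) = 0, so P lies on C.
Step 2: partial derivatives
  f_x(x, y) = 3*x**2 + 4*x*y - 2*y**2 - y - 1, f_y(x, y) = 2*x**2 - 4*x*y - x + 6*y**2 - 2*y - 2.
  f_x(P) = -4, f_y(P) = 65 (gradient nonzero, so P is smooth).
Step 3: tangent line at P: -4·(x − 3) + 65·(y − -2) = 0.
Expanding: -4*x + 65*y + 142 = 0.


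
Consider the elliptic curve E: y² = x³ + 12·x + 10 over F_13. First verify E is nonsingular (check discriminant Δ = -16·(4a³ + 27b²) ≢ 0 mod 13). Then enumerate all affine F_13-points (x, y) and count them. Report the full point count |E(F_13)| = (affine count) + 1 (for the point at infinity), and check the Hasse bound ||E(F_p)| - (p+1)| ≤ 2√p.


Affine points = {(0, 6), (0, 7), (1, 6), (1, 7), (2, 4), (2, 9), (5, 0), (6, 5), (6, 8), (10, 5), (10, 8), (11, 2), (11, 11), (12, 6), (12, 7)}; affine count = 15; |E(F_13)| = 16.

Discriminant check: Δ ∝ 4a³ + 27b² = 4·12³ + 27·10² = 4·1728 + 27·100 ≡ 5 (mod 13). Nonzero ⇒ E is nonsingular.
For each x ∈ F_13, compute rhs = x³ + 12·x + 10 mod 13, then count y ∈ F_13 with y² ≡ rhs.
  x = 0: rhs = 10, matching y values: 6, 7 (2 points).
  x = 1: rhs = 10, matching y values: 6, 7 (2 points).
  x = 2: rhs = 3, matching y values: 4, 9 (2 points).
  x = 3: rhs = 8, matching y values: none (0 points).
  x = 4: rhs = 5, matching y values: none (0 points).
  x = 5: rhs = 0, matching y values: 0 (1 points).
  x = 6: rhs = 12, matching y values: 5, 8 (2 points).
  x = 7: rhs = 8, matching y values: none (0 points).
  x = 8: rhs = 7, matching y values: none (0 points).
  x = 9: rhs = 2, matching y values: none (0 points).
  x = 10: rhs = 12, matching y values: 5, 8 (2 points).
  x = 11: rhs = 4, matching y values: 2, 11 (2 points).
  x = 12: rhs = 10, matching y values: 6, 7 (2 points).
Total affine count: 15.
Full point count |E(F_13)| = 15 + 1 = 16.
Hasse bound: |16 − (13+1)| = |2| = 2 ≤ 2√13 ≈ 7.2111 ✓.


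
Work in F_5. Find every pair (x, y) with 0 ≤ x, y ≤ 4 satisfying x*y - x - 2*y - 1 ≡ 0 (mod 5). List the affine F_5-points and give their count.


Affine F_5-points: {(0, 2), (1, 3), (3, 4), (4, 0)}; count = 4.

For each of the 25 pairs (x, y) ∈ F_5², evaluate f(x, y) mod 5. Record the zeros.
  x = 0: [0↦4, 1↦2, 2↦0, 3↦3, 4↦1]  zeros at y ∈ {2}
  x = 1: [0↦3, 1↦2, 2↦1, 3↦0, 4↦4]  zeros at y ∈ {3}
  x = 2: [0↦2, 1↦2, 2↦2, 3↦2, 4↦2]  zeros at y ∈ ∅
  x = 3: [0↦1, 1↦2, 2↦3, 3↦4, 4↦0]  zeros at y ∈ {4}
  x = 4: [0↦0, 1↦2, 2↦4, 3↦1, 4↦3]  zeros at y ∈ {0}
Collecting zeros: affine points = {(0, 2), (1, 3), (3, 4), (4, 0)}.
Total count |C(F_5)_aff| = 4.


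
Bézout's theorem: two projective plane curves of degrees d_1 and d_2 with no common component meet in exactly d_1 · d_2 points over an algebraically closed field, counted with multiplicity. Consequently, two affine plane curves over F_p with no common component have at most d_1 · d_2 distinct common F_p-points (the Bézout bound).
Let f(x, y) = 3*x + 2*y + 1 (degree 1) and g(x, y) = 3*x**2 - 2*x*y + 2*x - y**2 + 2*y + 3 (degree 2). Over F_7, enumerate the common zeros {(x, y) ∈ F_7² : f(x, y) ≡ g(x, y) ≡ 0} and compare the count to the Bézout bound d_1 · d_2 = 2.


Common zeros: {(0, 3), (6, 1)}; count = 2; Bézout bound = 2.

deg(f) = 1, deg(g) = 2, so Bézout bound = 2.
Scan x ∈ F_7. For each x, list the y ∈ F_7 with f(x, y) ≡ 0 and those with g(x, y) ≡ 0 (mod 7); the common zeros in that column are the intersection.
  x = 0: f ≡ 0 at y ∈ {3}; g ≡ 0 at y ∈ {3, 6}; common: {3}.
  x = 1: f ≡ 0 at y ∈ {5}; g ≡ 0 at y ∈ {1, 6}; common: ∅.
  x = 2: f ≡ 0 at y ∈ {0}; g ≡ 0 at y ∈ ∅; common: ∅.
  x = 3: f ≡ 0 at y ∈ {2}; g ≡ 0 at y ∈ ∅; common: ∅.
  x = 4: f ≡ 0 at y ∈ {4}; g ≡ 0 at y ∈ ∅; common: ∅.
  x = 5: f ≡ 0 at y ∈ {6}; g ≡ 0 at y ∈ ∅; common: ∅.
  x = 6: f ≡ 0 at y ∈ {1}; g ≡ 0 at y ∈ {1, 3}; common: {1}.
Collecting: common zeros = {(0, 3), (6, 1)}, so the count is 2.
Comparison with the Bézout bound: 2 ≤ 2 = deg(f)·deg(g), as expected for curves with no common component (the bound is attained).


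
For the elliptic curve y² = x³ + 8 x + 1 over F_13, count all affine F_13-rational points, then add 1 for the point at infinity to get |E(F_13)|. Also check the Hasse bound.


Affine points = {(0, 1), (0, 12), (1, 6), (1, 7), (2, 5), (2, 8), (3, 0), (5, 6), (5, 7), (7, 6), (7, 7), (9, 3), (9, 10), (11, 4), (11, 9)}; affine count = 15; |E(F_13)| = 16.

Discriminant check: Δ ∝ 4a³ + 27b² = 4·8³ + 27·1² = 4·512 + 27·1 ≡ 8 (mod 13). Nonzero ⇒ E is nonsingular.
For each x ∈ F_13, compute rhs = x³ + 8·x + 1 mod 13, then count y ∈ F_13 with y² ≡ rhs.
  x = 0: rhs = 1, matching y values: 1, 12 (2 points).
  x = 1: rhs = 10, matching y values: 6, 7 (2 points).
  x = 2: rhs = 12, matching y values: 5, 8 (2 points).
  x = 3: rhs = 0, matching y values: 0 (1 points).
  x = 4: rhs = 6, matching y values: none (0 points).
  x = 5: rhs = 10, matching y values: 6, 7 (2 points).
  x = 6: rhs = 5, matching y values: none (0 points).
  x = 7: rhs = 10, matching y values: 6, 7 (2 points).
  x = 8: rhs = 5, matching y values: none (0 points).
  x = 9: rhs = 9, matching y values: 3, 10 (2 points).
  x = 10: rhs = 2, matching y values: none (0 points).
  x = 11: rhs = 3, matching y values: 4, 9 (2 points).
  x = 12: rhs = 5, matching y values: none (0 points).
Total affine count: 15.
Full point count |E(F_13)| = 15 + 1 = 16.
Hasse bound: |16 − (13+1)| = |2| = 2 ≤ 2√13 ≈ 7.2111 ✓.


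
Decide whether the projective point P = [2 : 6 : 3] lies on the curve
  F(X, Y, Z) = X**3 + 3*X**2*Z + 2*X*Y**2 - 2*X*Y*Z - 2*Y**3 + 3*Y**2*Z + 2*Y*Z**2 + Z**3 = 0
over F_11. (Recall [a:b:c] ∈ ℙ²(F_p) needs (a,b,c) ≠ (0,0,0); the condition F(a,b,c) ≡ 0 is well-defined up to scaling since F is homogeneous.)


F(2,6,3) ≡ 0 (mod 11); P is on the curve.

Evaluate F(2, 6, 3) term-by-term (mod 11).
  X**3 ↦ 1·8·1·1 = 8
  3*X**2*Z ↦ 3·4·1·3 = 36
  2*X*Y**2 ↦ 2·2·36·1 = 144
  -2*X*Y*Z ↦ -2·2·6·3 = -72
  -2*Y**3 ↦ -2·1·216·1 = -432
  3*Y**2*Z ↦ 3·1·36·3 = 324
  2*Y*Z**2 ↦ 2·1·6·9 = 108
  Z**3 ↦ 1·1·1·27 = 27
Sum: F(2, 6, 3) = (8) + (36) + (144) + (-72) + (-432) + (324) + (108) + (27) = 143.
Reducing mod 11: 143 ≡ 0 (mod 11).
Since F(a, b, c) ≡ 0 (mod 11), P lies on the curve.


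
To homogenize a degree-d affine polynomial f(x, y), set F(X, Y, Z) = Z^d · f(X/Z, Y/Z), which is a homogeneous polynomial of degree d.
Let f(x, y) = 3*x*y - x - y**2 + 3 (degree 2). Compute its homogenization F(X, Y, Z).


F(X, Y, Z) = 3*X*Y - X*Z - Y**2 + 3*Z**2

deg(f) = 2.
Substitute x = X/Z, y = Y/Z into f, then multiply by Z^2.
  monomial 3·x^1·y^1 ↦ 3·X^1·Y^1·Z^0.
  monomial -1·x^1·y^0 ↦ -1·X^1·Y^0·Z^1.
  monomial -1·x^0·y^2 ↦ -1·X^0·Y^2·Z^0.
  monomial 3·x^0·y^0 ↦ 3·X^0·Y^0·Z^2.
Collecting: F(X, Y, Z) = 3*X*Y - X*Z - Y**2 + 3*Z**2.


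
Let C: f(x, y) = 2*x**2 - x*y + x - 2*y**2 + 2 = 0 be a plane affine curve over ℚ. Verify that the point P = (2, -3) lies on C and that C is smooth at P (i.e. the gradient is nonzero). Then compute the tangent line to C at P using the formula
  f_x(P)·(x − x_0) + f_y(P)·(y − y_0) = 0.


Tangent line at P: 12*x + 10*y + 6 = 0.

Step 1: f(2, -3) = 0, so P lies on C.
Step 2: partial derivatives
  f_x(x, y) = 4*x - y + 1, f_y(x, y) = -x - 4*y.
  f_x(P) = 12, f_y(P) = 10 (gradient nonzero, so P is smooth).
Step 3: tangent line at P: 12·(x − 2) + 10·(y − -3) = 0.
Expanding: 12*x + 10*y + 6 = 0.


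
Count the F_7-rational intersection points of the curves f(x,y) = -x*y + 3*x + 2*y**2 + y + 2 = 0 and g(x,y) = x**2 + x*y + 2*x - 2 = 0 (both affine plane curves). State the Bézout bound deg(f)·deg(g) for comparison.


Common zeros: {(1, 6), (4, 5)}; count = 2; Bézout bound = 4.

deg(f) = 2, deg(g) = 2, so Bézout bound = 4.
Scan x ∈ F_7. For each x, list the y ∈ F_7 with f(x, y) ≡ 0 and those with g(x, y) ≡ 0 (mod 7); the common zeros in that column are the intersection.
  x = 0: f ≡ 0 at y ∈ ∅; g ≡ 0 at y ∈ ∅; common: ∅.
  x = 1: f ≡ 0 at y ∈ {1, 6}; g ≡ 0 at y ∈ {6}; common: {6}.
  x = 2: f ≡ 0 at y ∈ {2}; g ≡ 0 at y ∈ {4}; common: ∅.
  x = 3: f ≡ 0 at y ∈ {4}; g ≡ 0 at y ∈ {5}; common: ∅.
  x = 4: f ≡ 0 at y ∈ {0, 5}; g ≡ 0 at y ∈ {5}; common: {5}.
  x = 5: f ≡ 0 at y ∈ ∅; g ≡ 0 at y ∈ {6}; common: ∅.
  x = 6: f ≡ 0 at y ∈ ∅; g ≡ 0 at y ∈ {4}; common: ∅.
Collecting: common zeros = {(1, 6), (4, 5)}, so the count is 2.
Comparison with the Bézout bound: 2 ≤ 4 = deg(f)·deg(g), as expected for curves with no common component (the affine F_7-count falls short of the bound because intersections may lie at infinity, over extension fields, or carry multiplicity).


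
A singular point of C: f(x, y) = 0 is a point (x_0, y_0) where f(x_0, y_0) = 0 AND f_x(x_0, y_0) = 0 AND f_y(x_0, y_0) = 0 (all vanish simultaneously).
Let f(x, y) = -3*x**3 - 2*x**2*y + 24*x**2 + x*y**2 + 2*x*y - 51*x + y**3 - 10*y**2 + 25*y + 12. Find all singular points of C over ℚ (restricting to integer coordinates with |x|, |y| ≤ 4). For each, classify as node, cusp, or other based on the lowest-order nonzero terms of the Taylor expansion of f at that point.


Singular points: {(2, 3)}; classification: cusp.

Compute partial derivatives:
  f_x = -9*x**2 - 4*x*y + 48*x + y**2 + 2*y - 51.
  f_y = -2*x**2 + 2*x*y + 2*x + 3*y**2 - 20*y + 25.
Scan x_0 ∈ {−4, ..., 4}. For each x_0, f_y(x_0, y) is a polynomial in y; find its integer roots y ∈ {−4, ..., 4}, then test f_x and f at those candidates.
  x = -4: f_y(-4, y) = 3*y**2 - 28*y - 15; no integer root y with |y| ≤ 4.
  x = -3: f_y(-3, y) = 3*y**2 - 26*y + 1; no integer root y with |y| ≤ 4.
  x = -2: f_y(-2, y) = 3*y**2 - 24*y + 13; no integer root y with |y| ≤ 4.
  x = -1: f_y(-1, y) = 3*y**2 - 22*y + 21; no integer root y with |y| ≤ 4.
  x = 0: f_y(0, y) = 3*y**2 - 20*y + 25; no integer root y with |y| ≤ 4.
  x = 1: f_y(1, y) = 3*y**2 - 18*y + 25; no integer root y with |y| ≤ 4.
  x = 2: f_y(2, y) = 3*y**2 - 16*y + 21; vanishes at y ∈ {3}. (2, 3): f_x = 0, f = 0 — SINGULAR.
  x = 3: f_y(3, y) = 3*y**2 - 14*y + 13; no integer root y with |y| ≤ 4.
  x = 4: f_y(4, y) = 3*y**2 - 12*y + 1; no integer root y with |y| ≤ 4.
Only singular point on the grid: (2, 3).
Classify: substitute x = 2 + u, y = 3 + v and expand: f = -3*u**3 - 2*u**2*v + u*v**2 + v**3 + v**2.
No constant or linear terms (consistent with a singular point). Quadratic part: v**2. Cubic part: -3*u**3 - 2*u**2*v + u*v**2 + v**3.
The quadratic part v**2 is a perfect square, so there is a single (double) tangent line v = 0, i.e. y = 3. Restricting the cubic part to that line (v = 0) leaves -3*u**3 ≠ 0, so f is not divisible by v and the branch is v² ≈ 3*u**3 to lowest order — this is a cusp.
Classification: cusp.


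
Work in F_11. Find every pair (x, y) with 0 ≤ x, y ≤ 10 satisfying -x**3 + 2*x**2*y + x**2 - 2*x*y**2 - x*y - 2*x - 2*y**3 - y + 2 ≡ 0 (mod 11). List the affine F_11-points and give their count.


Affine F_11-points: {(0, 3), (0, 5), (1, 0), (1, 10), (3, 0), (3, 3), (3, 5), (4, 3), (5, 4), (5, 9), (6, 9), (7, 2), (8, 0), (8, 5), (8, 9)}; count = 15.

For each of the 121 pairs (x, y) ∈ F_11², evaluate f(x, y) mod 11. Record the zeros.
  x = 0: [0↦2, 1↦10, 2↦6, 3↦0, 4↦2, 5↦0, 6↦4, 7↦2, 8↦4, 9↦9, 10↦5]  zeros at y ∈ {3, 5}
  x = 1: [0↦0, 1↦7, 2↦9, 3↦5, 4↦5, 5↦8, 6↦2, 7↦8, 8↦3, 9↦8, 10↦0]  zeros at y ∈ {0, 10}
  x = 2: [0↦5, 1↦4, 2↦5, 3↦7, 4↦9, 5↦10, 6↦9, 7↦5, 8↦8, 9↦6, 10↦9]  zeros at y ∈ ∅
  x = 3: [0↦0, 1↦6, 2↦10, 3↦0, 4↦8, 5↦0, 6↦8, 7↦9, 8↦2, 9↦8, 10↦4]  zeros at y ∈ {0, 3, 5}
  x = 4: [0↦1, 1↦7, 2↦7, 3↦0, 4↦7, 5↦5, 6↦4, 7↦3, 8↦1, 9↦8, 10↦1]  zeros at y ∈ {3}
  x = 5: [0↦2, 1↦1, 2↦1, 3↦1, 4↦0, 5↦8, 6↦2, 7↦3, 8↦10, 9↦0, 10↦5]  zeros at y ∈ {4, 9}
  x = 6: [0↦8, 1↦4, 2↦8, 3↦8, 4↦3, 5↦3, 6↦7, 7↦3, 8↦1, 9↦0, 10↦10]  zeros at y ∈ {9}
  x = 7: [0↦2, 1↦10, 2↦0, 3↦4, 4↦10, 5↦6, 6↦2, 7↦8, 8↦1, 9↦2, 10↦10]  zeros at y ∈ {2}
  x = 8: [0↦0, 1↦2, 2↦4, 3↦5, 4↦4, 5↦0, 6↦3, 7↦1, 8↦4, 9↦0, 10↦10]  zeros at y ∈ {0, 5, 9}
  x = 9: [0↦7, 1↦7, 2↦3, 3↦5, 4↦1, 5↦1, 6↦4, 7↦9, 8↦4, 9↦10, 10↦4]  zeros at y ∈ ∅
  x = 10: [0↦6, 1↦8, 2↦2, 3↦9, 4↦6, 5↦3, 6↦10, 7↦4, 8↦6, 9↦4, 10↦8]  zeros at y ∈ ∅
Collecting zeros: affine points = {(0, 3), (0, 5), (1, 0), (1, 10), (3, 0), (3, 3), (3, 5), (4, 3), (5, 4), (5, 9), (6, 9), (7, 2), (8, 0), (8, 5), (8, 9)}.
Total count |C(F_11)_aff| = 15.


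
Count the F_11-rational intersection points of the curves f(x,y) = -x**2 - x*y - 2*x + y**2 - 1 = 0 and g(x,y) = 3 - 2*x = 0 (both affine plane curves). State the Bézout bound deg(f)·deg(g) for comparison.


Common zeros: ∅; count = 0; Bézout bound = 2.

deg(f) = 2, deg(g) = 1, so Bézout bound = 2.
Scan x ∈ F_11. For each x, list the y ∈ F_11 with f(x, y) ≡ 0 and those with g(x, y) ≡ 0 (mod 11); the common zeros in that column are the intersection.
  x = 0: f ≡ 0 at y ∈ {1, 10}; g ≡ 0 at y ∈ ∅; common: ∅.
  x = 1: f ≡ 0 at y ∈ ∅; g ≡ 0 at y ∈ ∅; common: ∅.
  x = 2: f ≡ 0 at y ∈ ∅; g ≡ 0 at y ∈ ∅; common: ∅.
  x = 3: f ≡ 0 at y ∈ ∅; g ≡ 0 at y ∈ ∅; common: ∅.
  x = 4: f ≡ 0 at y ∈ ∅; g ≡ 0 at y ∈ ∅; common: ∅.
  x = 5: f ≡ 0 at y ∈ {7, 9}; g ≡ 0 at y ∈ ∅; common: ∅.
  x = 6: f ≡ 0 at y ∈ {8, 9}; g ≡ 0 at y ∈ ∅; common: ∅.
  x = 7: f ≡ 0 at y ∈ ∅; g ≡ 0 at y ∈ {0, 1, 2, 3, 4, 5, 6, 7, 8, 9, 10}; common: ∅.
  x = 8: f ≡ 0 at y ∈ {1, 7}; g ≡ 0 at y ∈ ∅; common: ∅.
  x = 9: f ≡ 0 at y ∈ ∅; g ≡ 0 at y ∈ ∅; common: ∅.
  x = 10: f ≡ 0 at y ∈ {0, 10}; g ≡ 0 at y ∈ ∅; common: ∅.
Collecting: common zeros = ∅, so the count is 0.
Comparison with the Bézout bound: 0 ≤ 2 = deg(f)·deg(g), as expected for curves with no common component (the affine F_11-count falls short of the bound because intersections may lie at infinity, over extension fields, or carry multiplicity).


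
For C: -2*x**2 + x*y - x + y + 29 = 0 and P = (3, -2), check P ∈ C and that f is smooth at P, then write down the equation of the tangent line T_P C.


Tangent line at P: -15*x + 4*y + 53 = 0.

Step 1: f(3, -2) = 0, so P lies on C.
Step 2: partial derivatives
  f_x(x, y) = -4*x + y - 1, f_y(x, y) = x + 1.
  f_x(P) = -15, f_y(P) = 4 (gradient nonzero, so P is smooth).
Step 3: tangent line at P: -15·(x − 3) + 4·(y − -2) = 0.
Expanding: -15*x + 4*y + 53 = 0.


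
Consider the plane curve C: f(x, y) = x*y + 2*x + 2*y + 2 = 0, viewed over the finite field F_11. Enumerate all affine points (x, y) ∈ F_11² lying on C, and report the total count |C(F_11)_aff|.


Affine F_11-points: {(0, 10), (1, 6), (2, 4), (3, 5), (4, 2), (5, 3), (6, 1), (7, 8), (8, 7), (10, 0)}; count = 10.

For each of the 121 pairs (x, y) ∈ F_11², evaluate f(x, y) mod 11. Record the zeros.
  x = 0: [0↦2, 1↦4, 2↦6, 3↦8, 4↦10, 5↦1, 6↦3, 7↦5, 8↦7, 9↦9, 10↦0]  zeros at y ∈ {10}
  x = 1: [0↦4, 1↦7, 2↦10, 3↦2, 4↦5, 5↦8, 6↦0, 7↦3, 8↦6, 9↦9, 10↦1]  zeros at y ∈ {6}
  x = 2: [0↦6, 1↦10, 2↦3, 3↦7, 4↦0, 5↦4, 6↦8, 7↦1, 8↦5, 9↦9, 10↦2]  zeros at y ∈ {4}
  x = 3: [0↦8, 1↦2, 2↦7, 3↦1, 4↦6, 5↦0, 6↦5, 7↦10, 8↦4, 9↦9, 10↦3]  zeros at y ∈ {5}
  x = 4: [0↦10, 1↦5, 2↦0, 3↦6, 4↦1, 5↦7, 6↦2, 7↦8, 8↦3, 9↦9, 10↦4]  zeros at y ∈ {2}
  x = 5: [0↦1, 1↦8, 2↦4, 3↦0, 4↦7, 5↦3, 6↦10, 7↦6, 8↦2, 9↦9, 10↦5]  zeros at y ∈ {3}
  x = 6: [0↦3, 1↦0, 2↦8, 3↦5, 4↦2, 5↦10, 6↦7, 7↦4, 8↦1, 9↦9, 10↦6]  zeros at y ∈ {1}
  x = 7: [0↦5, 1↦3, 2↦1, 3↦10, 4↦8, 5↦6, 6↦4, 7↦2, 8↦0, 9↦9, 10↦7]  zeros at y ∈ {8}
  x = 8: [0↦7, 1↦6, 2↦5, 3↦4, 4↦3, 5↦2, 6↦1, 7↦0, 8↦10, 9↦9, 10↦8]  zeros at y ∈ {7}
  x = 9: [0↦9, 1↦9, 2↦9, 3↦9, 4↦9, 5↦9, 6↦9, 7↦9, 8↦9, 9↦9, 10↦9]  zeros at y ∈ ∅
  x = 10: [0↦0, 1↦1, 2↦2, 3↦3, 4↦4, 5↦5, 6↦6, 7↦7, 8↦8, 9↦9, 10↦10]  zeros at y ∈ {0}
Collecting zeros: affine points = {(0, 10), (1, 6), (2, 4), (3, 5), (4, 2), (5, 3), (6, 1), (7, 8), (8, 7), (10, 0)}.
Total count |C(F_11)_aff| = 10.


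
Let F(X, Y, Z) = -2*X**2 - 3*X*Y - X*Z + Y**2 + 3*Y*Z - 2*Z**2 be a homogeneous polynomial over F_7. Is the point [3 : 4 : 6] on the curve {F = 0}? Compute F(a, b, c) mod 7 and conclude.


F(3,4,6) ≡ 0 (mod 7); P is on the curve.

Evaluate F(3, 4, 6) term-by-term (mod 7).
  -2*X**2 ↦ -2·9·1·1 = -18
  -3*X*Y ↦ -3·3·4·1 = -36
  -X*Z ↦ -1·3·1·6 = -18
  Y**2 ↦ 1·1·16·1 = 16
  3*Y*Z ↦ 3·1·4·6 = 72
  -2*Z**2 ↦ -2·1·1·36 = -72
Sum: F(3, 4, 6) = (-18) + (-36) + (-18) + (16) + (72) + (-72) = -56.
Reducing mod 7: -56 ≡ 0 (mod 7).
Since F(a, b, c) ≡ 0 (mod 7), P lies on the curve.


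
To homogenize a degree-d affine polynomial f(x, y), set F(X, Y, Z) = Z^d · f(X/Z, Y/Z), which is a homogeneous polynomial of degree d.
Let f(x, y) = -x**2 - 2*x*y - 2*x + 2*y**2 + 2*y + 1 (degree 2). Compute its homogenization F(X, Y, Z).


F(X, Y, Z) = -X**2 - 2*X*Y - 2*X*Z + 2*Y**2 + 2*Y*Z + Z**2

deg(f) = 2.
Substitute x = X/Z, y = Y/Z into f, then multiply by Z^2.
  monomial -1·x^2·y^0 ↦ -1·X^2·Y^0·Z^0.
  monomial -2·x^1·y^1 ↦ -2·X^1·Y^1·Z^0.
  monomial -2·x^1·y^0 ↦ -2·X^1·Y^0·Z^1.
  monomial 2·x^0·y^2 ↦ 2·X^0·Y^2·Z^0.
  monomial 2·x^0·y^1 ↦ 2·X^0·Y^1·Z^1.
  monomial 1·x^0·y^0 ↦ 1·X^0·Y^0·Z^2.
Collecting: F(X, Y, Z) = -X**2 - 2*X*Y - 2*X*Z + 2*Y**2 + 2*Y*Z + Z**2.


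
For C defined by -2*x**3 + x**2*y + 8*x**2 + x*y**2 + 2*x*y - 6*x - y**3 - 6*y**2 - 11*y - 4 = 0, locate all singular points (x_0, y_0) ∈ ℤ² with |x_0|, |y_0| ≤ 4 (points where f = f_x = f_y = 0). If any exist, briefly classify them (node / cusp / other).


Singular points: {(1, -2)}; classification: cusp.

Compute partial derivatives:
  f_x = -6*x**2 + 2*x*y + 16*x + y**2 + 2*y - 6.
  f_y = x**2 + 2*x*y + 2*x - 3*y**2 - 12*y - 11.
Scan x_0 ∈ {−4, ..., 4}. For each x_0, f_y(x_0, y) is a polynomial in y; find its integer roots y ∈ {−4, ..., 4}, then test f_x and f at those candidates.
  x = -4: f_y(-4, y) = -3*y**2 - 20*y - 3; no integer root y with |y| ≤ 4.
  x = -3: f_y(-3, y) = -3*y**2 - 18*y - 8; no integer root y with |y| ≤ 4.
  x = -2: f_y(-2, y) = -3*y**2 - 16*y - 11; no integer root y with |y| ≤ 4.
  x = -1: f_y(-1, y) = -3*y**2 - 14*y - 12; no integer root y with |y| ≤ 4.
  x = 0: f_y(0, y) = -3*y**2 - 12*y - 11; no integer root y with |y| ≤ 4.
  x = 1: f_y(1, y) = -3*y**2 - 10*y - 8; vanishes at y ∈ {-2}. (1, -2): f_x = 0, f = 0 — SINGULAR.
  x = 2: f_y(2, y) = -3*y**2 - 8*y - 3; no integer root y with |y| ≤ 4.
  x = 3: f_y(3, y) = -3*y**2 - 6*y + 4; no integer root y with |y| ≤ 4.
  x = 4: f_y(4, y) = -3*y**2 - 4*y + 13; no integer root y with |y| ≤ 4.
Only singular point on the grid: (1, -2).
Classify: substitute x = 1 + u, y = -2 + v and expand: f = -2*u**3 + u**2*v + u*v**2 - v**3 + v**2.
No constant or linear terms (consistent with a singular point). Quadratic part: v**2. Cubic part: -2*u**3 + u**2*v + u*v**2 - v**3.
The quadratic part v**2 is a perfect square, so there is a single (double) tangent line v = 0, i.e. y = -2. Restricting the cubic part to that line (v = 0) leaves -2*u**3 ≠ 0, so f is not divisible by v and the branch is v² ≈ 2*u**3 to lowest order — this is a cusp.
Classification: cusp.


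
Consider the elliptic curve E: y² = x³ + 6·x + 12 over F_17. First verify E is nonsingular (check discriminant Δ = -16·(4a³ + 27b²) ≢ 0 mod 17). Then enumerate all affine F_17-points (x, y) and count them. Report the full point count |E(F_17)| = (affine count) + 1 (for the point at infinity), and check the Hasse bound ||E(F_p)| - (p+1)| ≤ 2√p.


Affine points = {(1, 6), (1, 11), (2, 7), (2, 10), (4, 7), (4, 10), (6, 3), (6, 14), (9, 8), (9, 9), (10, 1), (10, 16), (11, 7), (11, 10), (13, 3), (13, 14), (14, 1), (14, 16), (15, 3), (15, 14)}; affine count = 20; |E(F_17)| = 21.

Discriminant check: Δ ∝ 4a³ + 27b² = 4·6³ + 27·12² = 4·216 + 27·144 ≡ 9 (mod 17). Nonzero ⇒ E is nonsingular.
For each x ∈ F_17, compute rhs = x³ + 6·x + 12 mod 17, then count y ∈ F_17 with y² ≡ rhs.
  x = 0: rhs = 12, matching y values: none (0 points).
  x = 1: rhs = 2, matching y values: 6, 11 (2 points).
  x = 2: rhs = 15, matching y values: 7, 10 (2 points).
  x = 3: rhs = 6, matching y values: none (0 points).
  x = 4: rhs = 15, matching y values: 7, 10 (2 points).
  x = 5: rhs = 14, matching y values: none (0 points).
  x = 6: rhs = 9, matching y values: 3, 14 (2 points).
  x = 7: rhs = 6, matching y values: none (0 points).
  x = 8: rhs = 11, matching y values: none (0 points).
  x = 9: rhs = 13, matching y values: 8, 9 (2 points).
  x = 10: rhs = 1, matching y values: 1, 16 (2 points).
  x = 11: rhs = 15, matching y values: 7, 10 (2 points).
  x = 12: rhs = 10, matching y values: none (0 points).
  x = 13: rhs = 9, matching y values: 3, 14 (2 points).
  x = 14: rhs = 1, matching y values: 1, 16 (2 points).
  x = 15: rhs = 9, matching y values: 3, 14 (2 points).
  x = 16: rhs = 5, matching y values: none (0 points).
Total affine count: 20.
Full point count |E(F_17)| = 20 + 1 = 21.
Hasse bound: |21 − (17+1)| = |3| = 3 ≤ 2√17 ≈ 8.2462 ✓.


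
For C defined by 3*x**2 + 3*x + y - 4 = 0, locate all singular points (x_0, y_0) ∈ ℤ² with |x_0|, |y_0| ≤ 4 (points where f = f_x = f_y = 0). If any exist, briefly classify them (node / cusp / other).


No singular points in the scanned grid; C is smooth there.

Compute partial derivatives:
  f_x = 6*x + 3.
  f_y = 1.
f_y = 1 is a nonzero constant, so f_y never vanishes: no point (x, y) can satisfy f = f_x = f_y = 0. In particular no (x, y) ∈ {−4, ..., 4}² is singular; the curve is smooth.


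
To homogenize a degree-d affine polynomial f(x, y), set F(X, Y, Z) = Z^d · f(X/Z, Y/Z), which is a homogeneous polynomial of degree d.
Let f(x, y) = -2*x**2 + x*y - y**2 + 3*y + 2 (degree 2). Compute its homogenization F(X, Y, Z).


F(X, Y, Z) = -2*X**2 + X*Y - Y**2 + 3*Y*Z + 2*Z**2

deg(f) = 2.
Substitute x = X/Z, y = Y/Z into f, then multiply by Z^2.
  monomial -2·x^2·y^0 ↦ -2·X^2·Y^0·Z^0.
  monomial 1·x^1·y^1 ↦ 1·X^1·Y^1·Z^0.
  monomial -1·x^0·y^2 ↦ -1·X^0·Y^2·Z^0.
  monomial 3·x^0·y^1 ↦ 3·X^0·Y^1·Z^1.
  monomial 2·x^0·y^0 ↦ 2·X^0·Y^0·Z^2.
Collecting: F(X, Y, Z) = -2*X**2 + X*Y - Y**2 + 3*Y*Z + 2*Z**2.


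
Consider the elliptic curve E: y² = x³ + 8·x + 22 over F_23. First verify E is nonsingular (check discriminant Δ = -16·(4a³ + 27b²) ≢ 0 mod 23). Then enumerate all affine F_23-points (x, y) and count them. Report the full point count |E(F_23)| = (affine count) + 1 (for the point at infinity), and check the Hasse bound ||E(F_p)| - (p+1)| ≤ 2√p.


Affine points = {(1, 10), (1, 13), (2, 0), (3, 2), (3, 21), (4, 7), (4, 16), (5, 7), (5, 16), (8, 0), (9, 8), (9, 15), (12, 11), (12, 12), (13, 0), (14, 7), (14, 16), (18, 8), (18, 15), (19, 8), (19, 15), (22, 6), (22, 17)}; affine count = 23; |E(F_23)| = 24.

Discriminant check: Δ ∝ 4a³ + 27b² = 4·8³ + 27·22² = 4·512 + 27·484 ≡ 5 (mod 23). Nonzero ⇒ E is nonsingular.
For each x ∈ F_23, compute rhs = x³ + 8·x + 22 mod 23, then count y ∈ F_23 with y² ≡ rhs.
  x = 0: rhs = 22, matching y values: none (0 points).
  x = 1: rhs = 8, matching y values: 10, 13 (2 points).
  x = 2: rhs = 0, matching y values: 0 (1 points).
  x = 3: rhs = 4, matching y values: 2, 21 (2 points).
  x = 4: rhs = 3, matching y values: 7, 16 (2 points).
  x = 5: rhs = 3, matching y values: 7, 16 (2 points).
  x = 6: rhs = 10, matching y values: none (0 points).
  x = 7: rhs = 7, matching y values: none (0 points).
  x = 8: rhs = 0, matching y values: 0 (1 points).
  x = 9: rhs = 18, matching y values: 8, 15 (2 points).
  x = 10: rhs = 21, matching y values: none (0 points).
  x = 11: rhs = 15, matching y values: none (0 points).
  x = 12: rhs = 6, matching y values: 11, 12 (2 points).
  x = 13: rhs = 0, matching y values: 0 (1 points).
  x = 14: rhs = 3, matching y values: 7, 16 (2 points).
  x = 15: rhs = 21, matching y values: none (0 points).
  x = 16: rhs = 14, matching y values: none (0 points).
  x = 17: rhs = 11, matching y values: none (0 points).
  x = 18: rhs = 18, matching y values: 8, 15 (2 points).
  x = 19: rhs = 18, matching y values: 8, 15 (2 points).
  x = 20: rhs = 17, matching y values: none (0 points).
  x = 21: rhs = 21, matching y values: none (0 points).
  x = 22: rhs = 13, matching y values: 6, 17 (2 points).
Total affine count: 23.
Full point count |E(F_23)| = 23 + 1 = 24.
Hasse bound: |24 − (23+1)| = |0| = 0 ≤ 2√23 ≈ 9.5917 ✓.


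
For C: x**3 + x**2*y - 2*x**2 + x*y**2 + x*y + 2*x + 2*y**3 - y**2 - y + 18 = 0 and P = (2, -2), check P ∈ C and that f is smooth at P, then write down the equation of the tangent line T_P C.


Tangent line at P: 25*y + 50 = 0.

Step 1: f(2, -2) = 0, so P lies on C.
Step 2: partial derivatives
  f_x(x, y) = 3*x**2 + 2*x*y - 4*x + y**2 + y + 2, f_y(x, y) = x**2 + 2*x*y + x + 6*y**2 - 2*y - 1.
  f_x(P) = 0, f_y(P) = 25 (gradient nonzero, so P is smooth).
Step 3: tangent line at P: 0·(x − 2) + 25·(y − -2) = 0.
Expanding: 25*y + 50 = 0.


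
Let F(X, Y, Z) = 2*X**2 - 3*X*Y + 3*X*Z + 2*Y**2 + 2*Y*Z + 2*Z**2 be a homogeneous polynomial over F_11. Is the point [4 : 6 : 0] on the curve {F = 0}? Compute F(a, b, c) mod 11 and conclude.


F(4,6,0) ≡ 10 (mod 11); P is NOT on the curve.

Evaluate F(4, 6, 0) term-by-term (mod 11).
  2*X**2 ↦ 2·16·1·1 = 32
  -3*X*Y ↦ -3·4·6·1 = -72
  3*X*Z ↦ 3·4·1·0 = 0
  2*Y**2 ↦ 2·1·36·1 = 72
  2*Y*Z ↦ 2·1·6·0 = 0
  2*Z**2 ↦ 2·1·1·0 = 0
Sum: F(4, 6, 0) = (32) + (-72) + (0) + (72) + (0) + (0) = 32.
Reducing mod 11: 32 ≡ 10 (mod 11).
Since F(a, b, c) ≡ 10 ≠ 0 (mod 11), P does NOT lie on the curve.


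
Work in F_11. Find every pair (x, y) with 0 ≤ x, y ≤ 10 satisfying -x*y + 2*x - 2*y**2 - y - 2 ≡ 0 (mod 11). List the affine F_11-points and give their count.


Affine F_11-points: {(1, 0), (1, 10), (2, 6), (2, 9), (3, 4), (3, 5), (5, 1), (5, 7), (10, 3), (10, 8)}; count = 10.

For each of the 121 pairs (x, y) ∈ F_11², evaluate f(x, y) mod 11. Record the zeros.
  x = 0: [0↦9, 1↦6, 2↦10, 3↦10, 4↦6, 5↦9, 6↦8, 7↦3, 8↦5, 9↦3, 10↦8]  zeros at y ∈ ∅
  x = 1: [0↦0, 1↦7, 2↦10, 3↦9, 4↦4, 5↦6, 6↦4, 7↦9, 8↦10, 9↦7, 10↦0]  zeros at y ∈ {0, 10}
  x = 2: [0↦2, 1↦8, 2↦10, 3↦8, 4↦2, 5↦3, 6↦0, 7↦4, 8↦4, 9↦0, 10↦3]  zeros at y ∈ {6, 9}
  x = 3: [0↦4, 1↦9, 2↦10, 3↦7, 4↦0, 5↦0, 6↦7, 7↦10, 8↦9, 9↦4, 10↦6]  zeros at y ∈ {4, 5}
  x = 4: [0↦6, 1↦10, 2↦10, 3↦6, 4↦9, 5↦8, 6↦3, 7↦5, 8↦3, 9↦8, 10↦9]  zeros at y ∈ ∅
  x = 5: [0↦8, 1↦0, 2↦10, 3↦5, 4↦7, 5↦5, 6↦10, 7↦0, 8↦8, 9↦1, 10↦1]  zeros at y ∈ {1, 7}
  x = 6: [0↦10, 1↦1, 2↦10, 3↦4, 4↦5, 5↦2, 6↦6, 7↦6, 8↦2, 9↦5, 10↦4]  zeros at y ∈ ∅
  x = 7: [0↦1, 1↦2, 2↦10, 3↦3, 4↦3, 5↦10, 6↦2, 7↦1, 8↦7, 9↦9, 10↦7]  zeros at y ∈ ∅
  x = 8: [0↦3, 1↦3, 2↦10, 3↦2, 4↦1, 5↦7, 6↦9, 7↦7, 8↦1, 9↦2, 10↦10]  zeros at y ∈ ∅
  x = 9: [0↦5, 1↦4, 2↦10, 3↦1, 4↦10, 5↦4, 6↦5, 7↦2, 8↦6, 9↦6, 10↦2]  zeros at y ∈ ∅
  x = 10: [0↦7, 1↦5, 2↦10, 3↦0, 4↦8, 5↦1, 6↦1, 7↦8, 8↦0, 9↦10, 10↦5]  zeros at y ∈ {3, 8}
Collecting zeros: affine points = {(1, 0), (1, 10), (2, 6), (2, 9), (3, 4), (3, 5), (5, 1), (5, 7), (10, 3), (10, 8)}.
Total count |C(F_11)_aff| = 10.
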